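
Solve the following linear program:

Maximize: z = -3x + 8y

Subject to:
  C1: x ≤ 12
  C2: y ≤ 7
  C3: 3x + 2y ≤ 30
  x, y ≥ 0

Evaluate the objective at each vertex of the feasible region:
  z(0, 0) = 0
  z(10, 0) = -30
  z(5.333, 7) = 40
  z(0, 7) = 56  ←
The maximum is at x = 0, y = 7.

x = 0, y = 7, z = 56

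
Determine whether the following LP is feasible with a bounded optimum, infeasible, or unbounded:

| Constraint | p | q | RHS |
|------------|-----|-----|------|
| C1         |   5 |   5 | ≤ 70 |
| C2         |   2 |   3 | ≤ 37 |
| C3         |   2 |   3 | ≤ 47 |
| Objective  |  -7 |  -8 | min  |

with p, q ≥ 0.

Feasible with a bounded optimal solution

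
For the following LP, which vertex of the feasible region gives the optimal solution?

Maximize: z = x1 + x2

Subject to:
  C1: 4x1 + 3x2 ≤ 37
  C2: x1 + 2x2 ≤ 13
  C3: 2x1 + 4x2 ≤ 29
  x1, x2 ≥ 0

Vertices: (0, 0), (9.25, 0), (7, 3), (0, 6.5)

Evaluate the objective at each vertex of the feasible region:
  z(0, 0) = 0
  z(9.25, 0) = 9.25
  z(7, 3) = 10  ←
  z(0, 6.5) = 6.5
The maximum is at x1 = 7, x2 = 3.

(7, 3)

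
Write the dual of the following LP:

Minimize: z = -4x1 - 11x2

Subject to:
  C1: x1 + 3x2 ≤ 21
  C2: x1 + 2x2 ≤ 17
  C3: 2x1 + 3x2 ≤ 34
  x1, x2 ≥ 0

Primal min cᵀx s.t. Ax ≤ b, x ≥ 0  →  Dual max −bᵀy s.t. Aᵀy ≥ −c, y ≥ 0.

Maximize: z = -21y1 - 17y2 - 34y3

Subject to:
  y1 + y2 + 2y3 ≥ 4
  3y1 + 2y2 + 3y3 ≥ 11
  y1, y2, y3 ≥ 0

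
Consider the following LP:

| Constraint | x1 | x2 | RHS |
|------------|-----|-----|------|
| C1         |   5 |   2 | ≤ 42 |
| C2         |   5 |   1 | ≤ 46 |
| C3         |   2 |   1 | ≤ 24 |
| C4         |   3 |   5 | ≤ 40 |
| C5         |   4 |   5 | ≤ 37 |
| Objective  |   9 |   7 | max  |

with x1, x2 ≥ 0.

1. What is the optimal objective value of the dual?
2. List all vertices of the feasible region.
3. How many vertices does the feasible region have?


1. 79
2. (0, 0), (8.4, 0), (8, 1), (0, 7.4)
3. 4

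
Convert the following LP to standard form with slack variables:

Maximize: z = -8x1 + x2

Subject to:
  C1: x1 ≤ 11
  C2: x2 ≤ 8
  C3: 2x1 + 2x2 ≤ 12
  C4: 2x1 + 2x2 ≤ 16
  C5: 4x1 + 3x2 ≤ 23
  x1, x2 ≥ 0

max z = -8x1 + x2

s.t.
  x1 + s1 = 11
  x2 + s2 = 8
  2x1 + 2x2 + s3 = 12
  2x1 + 2x2 + s4 = 16
  4x1 + 3x2 + s5 = 23
  x1, x2, s1, s2, s3, s4, s5 ≥ 0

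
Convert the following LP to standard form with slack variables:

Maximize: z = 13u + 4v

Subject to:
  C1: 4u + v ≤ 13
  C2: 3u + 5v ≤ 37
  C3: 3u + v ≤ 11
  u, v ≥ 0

max z = 13u + 4v

s.t.
  4u + v + s1 = 13
  3u + 5v + s2 = 37
  3u + v + s3 = 11
  u, v, s1, s2, s3 ≥ 0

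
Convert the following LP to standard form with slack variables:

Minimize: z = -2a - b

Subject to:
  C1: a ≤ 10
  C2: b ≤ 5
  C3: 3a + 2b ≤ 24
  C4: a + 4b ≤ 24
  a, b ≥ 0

min z = -2a - b

s.t.
  a + s1 = 10
  b + s2 = 5
  3a + 2b + s3 = 24
  a + 4b + s4 = 24
  a, b, s1, s2, s3, s4 ≥ 0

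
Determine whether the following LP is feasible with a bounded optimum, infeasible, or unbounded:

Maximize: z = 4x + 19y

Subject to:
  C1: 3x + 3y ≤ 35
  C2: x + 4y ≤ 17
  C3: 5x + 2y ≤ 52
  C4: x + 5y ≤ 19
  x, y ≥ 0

Feasible with a bounded optimal solution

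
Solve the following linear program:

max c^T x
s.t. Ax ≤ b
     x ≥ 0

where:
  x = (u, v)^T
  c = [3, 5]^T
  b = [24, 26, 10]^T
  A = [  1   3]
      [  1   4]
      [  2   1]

Evaluate the objective at each vertex of the feasible region:
  z(0, 0) = 0
  z(5, 0) = 15
  z(2, 6) = 36  ←
  z(0, 6.5) = 32.5
The maximum is at u = 2, v = 6.

u = 2, v = 6, z = 36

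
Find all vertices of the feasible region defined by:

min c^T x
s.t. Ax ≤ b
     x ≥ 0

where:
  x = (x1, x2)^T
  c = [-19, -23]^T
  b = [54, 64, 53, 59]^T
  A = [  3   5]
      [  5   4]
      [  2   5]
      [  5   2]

(0, 0), (11.8, 0), (10.8, 2.5), (8, 6), (1, 10.2), (0, 10.6)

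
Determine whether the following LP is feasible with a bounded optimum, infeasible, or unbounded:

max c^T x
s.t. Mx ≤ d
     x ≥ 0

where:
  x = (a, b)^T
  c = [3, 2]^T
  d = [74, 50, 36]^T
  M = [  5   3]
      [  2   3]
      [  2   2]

Feasible with a bounded optimal solution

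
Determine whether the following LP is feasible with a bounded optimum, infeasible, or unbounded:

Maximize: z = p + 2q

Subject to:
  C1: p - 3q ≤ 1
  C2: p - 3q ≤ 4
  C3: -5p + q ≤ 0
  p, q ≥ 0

Unbounded (objective can increase without bound)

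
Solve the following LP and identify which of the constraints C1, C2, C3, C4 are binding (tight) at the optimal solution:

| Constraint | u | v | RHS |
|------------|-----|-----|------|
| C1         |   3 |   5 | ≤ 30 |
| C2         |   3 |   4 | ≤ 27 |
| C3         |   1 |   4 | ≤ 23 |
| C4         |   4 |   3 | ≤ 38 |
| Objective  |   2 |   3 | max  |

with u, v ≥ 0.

At u = 5, v = 3, compute slack b - a·x for each constraint:
  C1: 30 − 30 = 0  (binding)
  C2: 27 − 27 = 0  (binding)
  C3: 23 − 17 = 6  (slack)
  C4: 38 − 29 = 9  (slack)

Optimal: u = 5, v = 3
Binding: C1, C2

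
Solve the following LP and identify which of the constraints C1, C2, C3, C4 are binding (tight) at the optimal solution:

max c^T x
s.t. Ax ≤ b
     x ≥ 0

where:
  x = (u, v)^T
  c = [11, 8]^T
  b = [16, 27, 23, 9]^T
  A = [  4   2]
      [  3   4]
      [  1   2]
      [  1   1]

At u = 1, v = 6, compute slack b - a·x for each constraint:
  C1: 16 − 16 = 0  (binding)
  C2: 27 − 27 = 0  (binding)
  C3: 23 − 13 = 10  (slack)
  C4: 9 − 7 = 2  (slack)

Optimal: u = 1, v = 6
Binding: C1, C2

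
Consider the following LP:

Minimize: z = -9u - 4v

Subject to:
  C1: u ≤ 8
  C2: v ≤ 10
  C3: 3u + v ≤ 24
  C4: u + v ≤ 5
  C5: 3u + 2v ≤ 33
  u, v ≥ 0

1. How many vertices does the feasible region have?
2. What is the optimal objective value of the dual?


1. 3
2. -45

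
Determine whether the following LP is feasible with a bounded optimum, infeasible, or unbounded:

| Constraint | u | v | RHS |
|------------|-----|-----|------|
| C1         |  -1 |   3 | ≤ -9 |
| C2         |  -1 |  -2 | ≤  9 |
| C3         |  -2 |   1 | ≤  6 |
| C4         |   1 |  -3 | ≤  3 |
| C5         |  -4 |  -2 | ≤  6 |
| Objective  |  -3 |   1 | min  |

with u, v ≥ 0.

Infeasible (no feasible solution exists)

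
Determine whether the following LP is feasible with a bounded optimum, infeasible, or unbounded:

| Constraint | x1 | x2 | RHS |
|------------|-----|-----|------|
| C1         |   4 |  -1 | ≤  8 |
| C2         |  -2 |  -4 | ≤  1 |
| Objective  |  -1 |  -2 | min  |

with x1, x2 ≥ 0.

Unbounded (objective can decrease without bound)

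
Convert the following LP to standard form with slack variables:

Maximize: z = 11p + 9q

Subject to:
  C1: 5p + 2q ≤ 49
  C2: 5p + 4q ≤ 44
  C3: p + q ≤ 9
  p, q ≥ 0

max z = 11p + 9q

s.t.
  5p + 2q + s1 = 49
  5p + 4q + s2 = 44
  p + q + s3 = 9
  p, q, s1, s2, s3 ≥ 0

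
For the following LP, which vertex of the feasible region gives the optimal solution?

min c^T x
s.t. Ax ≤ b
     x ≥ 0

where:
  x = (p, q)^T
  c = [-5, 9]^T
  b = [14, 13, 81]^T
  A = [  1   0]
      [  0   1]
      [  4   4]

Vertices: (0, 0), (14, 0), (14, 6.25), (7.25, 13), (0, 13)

Evaluate the objective at each vertex of the feasible region:
  z(0, 0) = 0
  z(14, 0) = -70  ←
  z(14, 6.25) = -13.75
  z(7.25, 13) = 80.75
  z(0, 13) = 117
The minimum is at p = 14, q = 0.

(14, 0)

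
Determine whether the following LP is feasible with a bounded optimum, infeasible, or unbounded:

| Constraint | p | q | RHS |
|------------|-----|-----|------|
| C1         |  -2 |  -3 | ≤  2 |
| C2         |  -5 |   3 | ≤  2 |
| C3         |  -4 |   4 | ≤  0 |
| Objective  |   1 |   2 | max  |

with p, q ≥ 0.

Unbounded (objective can increase without bound)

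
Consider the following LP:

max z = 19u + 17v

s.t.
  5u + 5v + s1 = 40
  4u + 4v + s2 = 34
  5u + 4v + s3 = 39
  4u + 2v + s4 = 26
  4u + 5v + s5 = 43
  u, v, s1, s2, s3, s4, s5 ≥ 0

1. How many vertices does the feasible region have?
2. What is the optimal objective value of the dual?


1. 4
2. 146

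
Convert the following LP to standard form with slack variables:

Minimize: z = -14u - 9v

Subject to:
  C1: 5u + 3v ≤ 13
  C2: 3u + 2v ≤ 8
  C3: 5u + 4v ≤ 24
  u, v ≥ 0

min z = -14u - 9v

s.t.
  5u + 3v + s1 = 13
  3u + 2v + s2 = 8
  5u + 4v + s3 = 24
  u, v, s1, s2, s3 ≥ 0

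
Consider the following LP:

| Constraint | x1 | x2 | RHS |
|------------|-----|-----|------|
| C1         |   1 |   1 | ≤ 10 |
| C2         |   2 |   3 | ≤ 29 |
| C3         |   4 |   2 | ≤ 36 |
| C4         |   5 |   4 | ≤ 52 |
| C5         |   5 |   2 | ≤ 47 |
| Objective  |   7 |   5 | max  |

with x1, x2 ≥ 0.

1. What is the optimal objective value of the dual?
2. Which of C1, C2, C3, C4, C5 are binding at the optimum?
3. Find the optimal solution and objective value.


1. 66
2. C1, C3
3. x1 = 8, x2 = 2, z = 66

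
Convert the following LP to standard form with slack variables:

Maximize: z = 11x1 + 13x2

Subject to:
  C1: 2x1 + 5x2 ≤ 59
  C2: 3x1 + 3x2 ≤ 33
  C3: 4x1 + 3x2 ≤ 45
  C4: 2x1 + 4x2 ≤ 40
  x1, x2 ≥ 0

max z = 11x1 + 13x2

s.t.
  2x1 + 5x2 + s1 = 59
  3x1 + 3x2 + s2 = 33
  4x1 + 3x2 + s3 = 45
  2x1 + 4x2 + s4 = 40
  x1, x2, s1, s2, s3, s4 ≥ 0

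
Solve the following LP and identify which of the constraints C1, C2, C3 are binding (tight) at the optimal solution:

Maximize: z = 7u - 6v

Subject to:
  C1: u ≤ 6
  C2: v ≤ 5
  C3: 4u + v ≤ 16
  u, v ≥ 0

At u = 4, v = 0, compute slack b - a·x for each constraint:
  C1: 6 − 4 = 2  (slack)
  C2: 5 − 0 = 5  (slack)
  C3: 16 − 16 = 0  (binding)

Optimal: u = 4, v = 0
Binding: C3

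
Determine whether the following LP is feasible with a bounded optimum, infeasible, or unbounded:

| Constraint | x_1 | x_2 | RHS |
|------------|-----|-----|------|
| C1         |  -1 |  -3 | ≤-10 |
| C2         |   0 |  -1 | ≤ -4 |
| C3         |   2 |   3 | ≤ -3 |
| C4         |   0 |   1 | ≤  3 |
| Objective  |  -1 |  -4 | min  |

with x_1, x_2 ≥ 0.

Infeasible (no feasible solution exists)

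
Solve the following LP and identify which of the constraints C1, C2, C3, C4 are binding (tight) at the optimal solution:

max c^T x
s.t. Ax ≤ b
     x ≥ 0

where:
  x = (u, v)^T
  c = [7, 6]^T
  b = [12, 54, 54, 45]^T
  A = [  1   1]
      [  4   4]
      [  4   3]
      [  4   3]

At u = 9, v = 3, compute slack b - a·x for each constraint:
  C1: 12 − 12 = 0  (binding)
  C2: 54 − 48 = 6  (slack)
  C3: 54 − 45 = 9  (slack)
  C4: 45 − 45 = 0  (binding)

Optimal: u = 9, v = 3
Binding: C1, C4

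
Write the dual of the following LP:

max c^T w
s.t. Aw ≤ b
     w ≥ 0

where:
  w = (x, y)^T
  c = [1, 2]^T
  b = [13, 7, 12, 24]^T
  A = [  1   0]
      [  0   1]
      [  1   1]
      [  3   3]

Primal max cᵀx s.t. Ax ≤ b, x ≥ 0  →  Dual min bᵀy s.t. Aᵀy ≥ c, y ≥ 0.

Minimize: z = 13y1 + 7y2 + 12y3 + 24y4

Subject to:
  y1 + y3 + 3y4 ≥ 1
  y2 + y3 + 3y4 ≥ 2
  y1, y2, y3, y4 ≥ 0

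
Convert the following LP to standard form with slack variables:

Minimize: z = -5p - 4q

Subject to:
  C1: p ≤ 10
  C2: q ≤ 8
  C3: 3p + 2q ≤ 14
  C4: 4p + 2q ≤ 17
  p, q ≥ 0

min z = -5p - 4q

s.t.
  p + s1 = 10
  q + s2 = 8
  3p + 2q + s3 = 14
  4p + 2q + s4 = 17
  p, q, s1, s2, s3, s4 ≥ 0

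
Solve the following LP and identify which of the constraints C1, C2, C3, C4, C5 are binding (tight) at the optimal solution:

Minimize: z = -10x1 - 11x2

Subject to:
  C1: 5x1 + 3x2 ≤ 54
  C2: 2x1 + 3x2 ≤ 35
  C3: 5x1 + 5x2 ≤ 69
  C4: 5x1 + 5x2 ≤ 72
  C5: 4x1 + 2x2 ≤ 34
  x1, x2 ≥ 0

At x1 = 4, x2 = 9, compute slack b - a·x for each constraint:
  C1: 54 − 47 = 7  (slack)
  C2: 35 − 35 = 0  (binding)
  C3: 69 − 65 = 4  (slack)
  C4: 72 − 65 = 7  (slack)
  C5: 34 − 34 = 0  (binding)

Optimal: x1 = 4, x2 = 9
Binding: C2, C5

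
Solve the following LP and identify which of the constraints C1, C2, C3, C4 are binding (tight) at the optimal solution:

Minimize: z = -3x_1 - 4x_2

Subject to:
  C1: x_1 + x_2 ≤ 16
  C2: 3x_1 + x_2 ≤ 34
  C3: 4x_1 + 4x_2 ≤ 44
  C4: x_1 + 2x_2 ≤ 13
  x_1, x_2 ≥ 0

At x_1 = 9, x_2 = 2, compute slack b - a·x for each constraint:
  C1: 16 − 11 = 5  (slack)
  C2: 34 − 29 = 5  (slack)
  C3: 44 − 44 = 0  (binding)
  C4: 13 − 13 = 0  (binding)

Optimal: x_1 = 9, x_2 = 2
Binding: C3, C4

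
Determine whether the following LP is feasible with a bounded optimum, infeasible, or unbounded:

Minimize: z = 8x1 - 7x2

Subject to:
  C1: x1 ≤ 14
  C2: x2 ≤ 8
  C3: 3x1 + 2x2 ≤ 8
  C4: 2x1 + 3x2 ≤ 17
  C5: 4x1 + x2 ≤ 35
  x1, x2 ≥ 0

Feasible with a bounded optimal solution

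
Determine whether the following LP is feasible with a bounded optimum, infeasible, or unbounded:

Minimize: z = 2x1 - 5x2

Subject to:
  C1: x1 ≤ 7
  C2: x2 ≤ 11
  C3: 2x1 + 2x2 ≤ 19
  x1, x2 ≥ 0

Feasible with a bounded optimal solution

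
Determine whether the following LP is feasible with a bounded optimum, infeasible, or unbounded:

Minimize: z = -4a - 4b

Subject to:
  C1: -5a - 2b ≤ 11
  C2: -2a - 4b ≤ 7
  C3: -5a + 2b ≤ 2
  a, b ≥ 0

Unbounded (objective can decrease without bound)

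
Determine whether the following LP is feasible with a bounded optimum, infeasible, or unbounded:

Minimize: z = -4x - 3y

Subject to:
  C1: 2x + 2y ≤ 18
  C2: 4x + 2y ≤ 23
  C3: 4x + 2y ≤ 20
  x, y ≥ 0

Feasible with a bounded optimal solution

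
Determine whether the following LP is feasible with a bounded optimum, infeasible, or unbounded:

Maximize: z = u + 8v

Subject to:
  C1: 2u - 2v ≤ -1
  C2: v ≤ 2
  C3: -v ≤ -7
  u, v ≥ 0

Infeasible (no feasible solution exists)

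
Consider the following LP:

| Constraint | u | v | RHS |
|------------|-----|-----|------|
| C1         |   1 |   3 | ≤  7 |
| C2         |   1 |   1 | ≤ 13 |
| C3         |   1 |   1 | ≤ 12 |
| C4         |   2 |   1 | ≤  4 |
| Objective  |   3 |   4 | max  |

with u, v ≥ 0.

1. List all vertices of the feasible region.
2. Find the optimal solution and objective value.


1. (0, 0), (2, 0), (1, 2), (0, 2.333)
2. u = 1, v = 2, z = 11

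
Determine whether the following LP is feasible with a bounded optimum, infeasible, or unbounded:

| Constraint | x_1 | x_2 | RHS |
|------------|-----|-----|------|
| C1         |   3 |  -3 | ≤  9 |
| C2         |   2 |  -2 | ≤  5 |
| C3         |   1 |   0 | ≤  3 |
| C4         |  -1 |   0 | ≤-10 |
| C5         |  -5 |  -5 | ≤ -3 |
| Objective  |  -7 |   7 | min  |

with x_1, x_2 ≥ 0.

Infeasible (no feasible solution exists)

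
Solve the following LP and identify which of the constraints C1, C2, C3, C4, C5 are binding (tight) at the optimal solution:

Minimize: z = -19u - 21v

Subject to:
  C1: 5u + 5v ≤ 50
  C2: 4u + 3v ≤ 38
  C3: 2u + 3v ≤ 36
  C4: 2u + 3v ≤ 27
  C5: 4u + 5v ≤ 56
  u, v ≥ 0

At u = 3, v = 7, compute slack b - a·x for each constraint:
  C1: 50 − 50 = 0  (binding)
  C2: 38 − 33 = 5  (slack)
  C3: 36 − 27 = 9  (slack)
  C4: 27 − 27 = 0  (binding)
  C5: 56 − 47 = 9  (slack)

Optimal: u = 3, v = 7
Binding: C1, C4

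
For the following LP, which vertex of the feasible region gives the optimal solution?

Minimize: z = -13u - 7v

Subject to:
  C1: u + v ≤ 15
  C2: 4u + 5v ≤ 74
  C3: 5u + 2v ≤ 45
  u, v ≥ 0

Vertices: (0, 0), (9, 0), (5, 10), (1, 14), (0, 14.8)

Evaluate the objective at each vertex of the feasible region:
  z(0, 0) = 0
  z(9, 0) = -117
  z(5, 10) = -135  ←
  z(1, 14) = -111
  z(0, 14.8) = -103.6
The minimum is at u = 5, v = 10.

(5, 10)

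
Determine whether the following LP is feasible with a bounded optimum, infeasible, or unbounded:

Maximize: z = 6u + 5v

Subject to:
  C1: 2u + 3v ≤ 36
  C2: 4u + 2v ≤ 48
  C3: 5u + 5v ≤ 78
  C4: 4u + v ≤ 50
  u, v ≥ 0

Feasible with a bounded optimal solution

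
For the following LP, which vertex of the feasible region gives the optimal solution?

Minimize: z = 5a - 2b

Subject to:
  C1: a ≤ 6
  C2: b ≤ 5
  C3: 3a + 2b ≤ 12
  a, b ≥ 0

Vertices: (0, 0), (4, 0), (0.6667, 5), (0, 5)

Evaluate the objective at each vertex of the feasible region:
  z(0, 0) = 0
  z(4, 0) = 20
  z(0.6667, 5) = -6.667
  z(0, 5) = -10  ←
The minimum is at a = 0, b = 5.

(0, 5)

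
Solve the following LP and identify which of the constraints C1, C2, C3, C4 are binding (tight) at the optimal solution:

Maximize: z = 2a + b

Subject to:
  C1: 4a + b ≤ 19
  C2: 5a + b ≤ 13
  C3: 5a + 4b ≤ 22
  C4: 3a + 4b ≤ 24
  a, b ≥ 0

At a = 2, b = 3, compute slack b - a·x for each constraint:
  C1: 19 − 11 = 8  (slack)
  C2: 13 − 13 = 0  (binding)
  C3: 22 − 22 = 0  (binding)
  C4: 24 − 18 = 6  (slack)

Optimal: a = 2, b = 3
Binding: C2, C3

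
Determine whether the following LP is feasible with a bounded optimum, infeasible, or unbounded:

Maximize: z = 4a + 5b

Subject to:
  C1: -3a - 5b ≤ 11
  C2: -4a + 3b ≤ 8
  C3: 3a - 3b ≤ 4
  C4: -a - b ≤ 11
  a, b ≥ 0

Unbounded (objective can increase without bound)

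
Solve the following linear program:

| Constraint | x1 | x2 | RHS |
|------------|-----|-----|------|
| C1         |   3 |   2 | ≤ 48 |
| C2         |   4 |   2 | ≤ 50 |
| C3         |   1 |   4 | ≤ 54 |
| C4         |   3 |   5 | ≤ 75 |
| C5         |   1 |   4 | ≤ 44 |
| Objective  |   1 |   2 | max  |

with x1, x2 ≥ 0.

Evaluate the objective at each vertex of the feasible region:
  z(0, 0) = 0
  z(12.5, 0) = 12.5
  z(8, 9) = 26  ←
  z(0, 11) = 22
The maximum is at x1 = 8, x2 = 9.

x1 = 8, x2 = 9, z = 26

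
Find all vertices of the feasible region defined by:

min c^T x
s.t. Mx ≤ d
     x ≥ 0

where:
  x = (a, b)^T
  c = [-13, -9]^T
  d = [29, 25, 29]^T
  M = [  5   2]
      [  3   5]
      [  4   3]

(0, 0), (5.8, 0), (5, 2), (0, 5)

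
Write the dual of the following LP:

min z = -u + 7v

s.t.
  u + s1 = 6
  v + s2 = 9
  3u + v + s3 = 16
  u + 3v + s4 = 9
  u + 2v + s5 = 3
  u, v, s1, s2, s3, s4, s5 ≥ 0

Primal min cᵀx s.t. Ax ≤ b, x ≥ 0  →  Dual max −bᵀy s.t. Aᵀy ≥ −c, y ≥ 0.

Maximize: z = -6y1 - 9y2 - 16y3 - 9y4 - 3y5

Subject to:
  y1 + 3y3 + y4 + y5 ≥ 1
  y2 + y3 + 3y4 + 2y5 ≥ -7
  y1, y2, y3, y4, y5 ≥ 0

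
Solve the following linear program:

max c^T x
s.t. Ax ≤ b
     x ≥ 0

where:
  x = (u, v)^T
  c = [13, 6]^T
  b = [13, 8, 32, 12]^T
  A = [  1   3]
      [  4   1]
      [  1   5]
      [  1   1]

Evaluate the objective at each vertex of the feasible region:
  z(0, 0) = 0
  z(2, 0) = 26
  z(1, 4) = 37  ←
  z(0, 4.333) = 26
The maximum is at u = 1, v = 4.

u = 1, v = 4, z = 37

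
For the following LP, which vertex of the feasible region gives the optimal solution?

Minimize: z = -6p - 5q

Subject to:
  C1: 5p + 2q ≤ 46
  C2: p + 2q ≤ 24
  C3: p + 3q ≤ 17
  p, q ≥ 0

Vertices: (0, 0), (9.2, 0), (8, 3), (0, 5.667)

Evaluate the objective at each vertex of the feasible region:
  z(0, 0) = 0
  z(9.2, 0) = -55.2
  z(8, 3) = -63  ←
  z(0, 5.667) = -28.33
The minimum is at p = 8, q = 3.

(8, 3)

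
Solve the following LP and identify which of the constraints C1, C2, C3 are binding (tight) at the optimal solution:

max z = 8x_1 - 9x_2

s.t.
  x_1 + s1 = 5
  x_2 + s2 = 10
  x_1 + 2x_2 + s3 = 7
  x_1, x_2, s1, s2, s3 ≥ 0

At x_1 = 5, x_2 = 0, compute slack b - a·x for each constraint:
  C1: 5 − 5 = 0  (binding)
  C2: 10 − 0 = 10  (slack)
  C3: 7 − 5 = 2  (slack)

Optimal: x_1 = 5, x_2 = 0
Binding: C1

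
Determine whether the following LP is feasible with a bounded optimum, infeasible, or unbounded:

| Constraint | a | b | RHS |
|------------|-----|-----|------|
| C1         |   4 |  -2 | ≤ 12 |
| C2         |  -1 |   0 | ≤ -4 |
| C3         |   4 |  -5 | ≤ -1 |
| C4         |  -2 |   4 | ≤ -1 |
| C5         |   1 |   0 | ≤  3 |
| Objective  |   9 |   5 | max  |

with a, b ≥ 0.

Infeasible (no feasible solution exists)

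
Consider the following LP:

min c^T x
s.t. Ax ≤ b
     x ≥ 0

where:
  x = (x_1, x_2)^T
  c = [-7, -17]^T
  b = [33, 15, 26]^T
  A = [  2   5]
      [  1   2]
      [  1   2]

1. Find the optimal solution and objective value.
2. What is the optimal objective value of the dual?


1. x_1 = 9, x_2 = 3, z = -114
2. -114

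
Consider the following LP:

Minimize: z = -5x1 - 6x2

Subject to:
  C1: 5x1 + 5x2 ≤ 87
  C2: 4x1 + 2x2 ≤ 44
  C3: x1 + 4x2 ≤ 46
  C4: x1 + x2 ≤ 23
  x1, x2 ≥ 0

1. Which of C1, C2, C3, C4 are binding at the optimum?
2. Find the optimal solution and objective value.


1. C2, C3
2. x1 = 6, x2 = 10, z = -90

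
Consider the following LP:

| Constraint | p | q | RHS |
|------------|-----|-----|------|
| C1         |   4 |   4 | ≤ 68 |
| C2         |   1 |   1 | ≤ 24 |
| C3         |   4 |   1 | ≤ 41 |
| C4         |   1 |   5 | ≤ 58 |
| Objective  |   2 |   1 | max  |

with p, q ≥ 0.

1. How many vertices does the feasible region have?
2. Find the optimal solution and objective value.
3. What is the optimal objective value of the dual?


1. 5
2. p = 8, q = 9, z = 25
3. 25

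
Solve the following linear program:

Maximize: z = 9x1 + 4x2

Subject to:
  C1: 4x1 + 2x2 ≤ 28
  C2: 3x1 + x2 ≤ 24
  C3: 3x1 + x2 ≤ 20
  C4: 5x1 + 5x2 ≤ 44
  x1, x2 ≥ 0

Evaluate the objective at each vertex of the feasible region:
  z(0, 0) = 0
  z(6.667, 0) = 60
  z(6, 2) = 62  ←
  z(5.2, 3.6) = 61.2
  z(0, 8.8) = 35.2
The maximum is at x1 = 6, x2 = 2.

x1 = 6, x2 = 2, z = 62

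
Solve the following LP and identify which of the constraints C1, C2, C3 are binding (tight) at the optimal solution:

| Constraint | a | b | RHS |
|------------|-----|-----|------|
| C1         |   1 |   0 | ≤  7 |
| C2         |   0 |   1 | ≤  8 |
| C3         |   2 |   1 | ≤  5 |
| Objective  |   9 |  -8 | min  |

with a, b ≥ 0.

At a = 0, b = 5, compute slack b - a·x for each constraint:
  C1: 7 − 0 = 7  (slack)
  C2: 8 − 5 = 3  (slack)
  C3: 5 − 5 = 0  (binding)

Optimal: a = 0, b = 5
Binding: C3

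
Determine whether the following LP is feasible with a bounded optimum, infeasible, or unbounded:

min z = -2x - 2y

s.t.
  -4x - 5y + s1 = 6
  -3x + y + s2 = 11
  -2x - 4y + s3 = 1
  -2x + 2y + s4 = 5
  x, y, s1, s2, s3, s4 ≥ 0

Unbounded (objective can decrease without bound)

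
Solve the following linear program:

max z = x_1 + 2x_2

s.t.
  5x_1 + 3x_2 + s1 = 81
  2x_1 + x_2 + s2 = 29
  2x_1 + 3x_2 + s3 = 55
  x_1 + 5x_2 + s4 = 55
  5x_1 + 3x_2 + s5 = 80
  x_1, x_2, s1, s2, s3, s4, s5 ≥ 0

Evaluate the objective at each vertex of the feasible region:
  z(0, 0) = 0
  z(14.5, 0) = 14.5
  z(10, 9) = 28  ←
  z(0, 11) = 22
The maximum is at x_1 = 10, x_2 = 9.

x_1 = 10, x_2 = 9, z = 28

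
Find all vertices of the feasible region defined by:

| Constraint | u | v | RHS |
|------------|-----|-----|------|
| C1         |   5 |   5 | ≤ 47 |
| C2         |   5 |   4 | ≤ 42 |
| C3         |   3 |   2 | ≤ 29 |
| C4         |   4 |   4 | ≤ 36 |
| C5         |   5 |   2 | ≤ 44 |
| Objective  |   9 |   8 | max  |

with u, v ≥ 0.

(0, 0), (8.4, 0), (6, 3), (0, 9)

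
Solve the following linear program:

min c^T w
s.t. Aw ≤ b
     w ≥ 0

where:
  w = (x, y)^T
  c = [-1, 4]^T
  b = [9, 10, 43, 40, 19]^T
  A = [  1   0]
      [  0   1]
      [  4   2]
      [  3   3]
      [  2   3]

Evaluate the objective at each vertex of the feasible region:
  z(0, 0) = 0
  z(9, 0) = -9  ←
  z(9, 0.3333) = -7.667
  z(0, 6.333) = 25.33
The minimum is at x = 9, y = 0.

x = 9, y = 0, z = -9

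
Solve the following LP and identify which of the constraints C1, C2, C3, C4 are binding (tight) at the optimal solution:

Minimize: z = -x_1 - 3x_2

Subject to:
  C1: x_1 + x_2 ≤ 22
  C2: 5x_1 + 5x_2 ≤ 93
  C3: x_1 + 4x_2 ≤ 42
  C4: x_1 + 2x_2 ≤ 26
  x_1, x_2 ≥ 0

At x_1 = 10, x_2 = 8, compute slack b - a·x for each constraint:
  C1: 22 − 18 = 4  (slack)
  C2: 93 − 90 = 3  (slack)
  C3: 42 − 42 = 0  (binding)
  C4: 26 − 26 = 0  (binding)

Optimal: x_1 = 10, x_2 = 8
Binding: C3, C4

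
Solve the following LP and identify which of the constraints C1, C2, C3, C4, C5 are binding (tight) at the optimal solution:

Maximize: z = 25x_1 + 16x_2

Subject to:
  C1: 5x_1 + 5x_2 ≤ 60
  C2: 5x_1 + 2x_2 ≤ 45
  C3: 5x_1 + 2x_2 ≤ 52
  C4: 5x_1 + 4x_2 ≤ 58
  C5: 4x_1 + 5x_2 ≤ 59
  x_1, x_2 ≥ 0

At x_1 = 7, x_2 = 5, compute slack b - a·x for each constraint:
  C1: 60 − 60 = 0  (binding)
  C2: 45 − 45 = 0  (binding)
  C3: 52 − 45 = 7  (slack)
  C4: 58 − 55 = 3  (slack)
  C5: 59 − 53 = 6  (slack)

Optimal: x_1 = 7, x_2 = 5
Binding: C1, C2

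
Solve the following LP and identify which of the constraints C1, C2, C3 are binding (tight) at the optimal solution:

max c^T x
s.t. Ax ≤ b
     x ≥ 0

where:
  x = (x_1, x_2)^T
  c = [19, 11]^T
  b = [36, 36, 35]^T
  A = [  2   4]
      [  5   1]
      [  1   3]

At x_1 = 6, x_2 = 6, compute slack b - a·x for each constraint:
  C1: 36 − 36 = 0  (binding)
  C2: 36 − 36 = 0  (binding)
  C3: 35 − 24 = 11  (slack)

Optimal: x_1 = 6, x_2 = 6
Binding: C1, C2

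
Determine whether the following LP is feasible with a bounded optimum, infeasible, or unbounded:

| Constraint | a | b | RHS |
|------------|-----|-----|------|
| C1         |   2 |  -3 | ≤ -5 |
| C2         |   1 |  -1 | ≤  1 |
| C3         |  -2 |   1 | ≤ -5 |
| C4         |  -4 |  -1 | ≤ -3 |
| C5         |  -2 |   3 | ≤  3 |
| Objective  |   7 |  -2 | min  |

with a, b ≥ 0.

Infeasible (no feasible solution exists)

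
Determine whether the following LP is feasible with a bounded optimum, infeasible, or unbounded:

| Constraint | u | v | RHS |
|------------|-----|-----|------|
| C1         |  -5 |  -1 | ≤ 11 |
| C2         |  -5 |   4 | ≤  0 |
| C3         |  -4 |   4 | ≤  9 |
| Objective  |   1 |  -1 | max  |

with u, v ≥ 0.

Unbounded (objective can increase without bound)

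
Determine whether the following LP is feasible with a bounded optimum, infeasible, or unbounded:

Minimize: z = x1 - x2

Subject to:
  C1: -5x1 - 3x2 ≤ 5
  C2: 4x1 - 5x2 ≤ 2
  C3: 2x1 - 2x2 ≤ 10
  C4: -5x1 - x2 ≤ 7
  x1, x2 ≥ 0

Unbounded (objective can decrease without bound)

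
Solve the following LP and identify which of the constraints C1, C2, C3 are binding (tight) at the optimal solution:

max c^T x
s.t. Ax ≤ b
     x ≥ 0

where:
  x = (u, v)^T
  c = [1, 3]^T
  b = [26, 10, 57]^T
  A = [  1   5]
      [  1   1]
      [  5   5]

At u = 6, v = 4, compute slack b - a·x for each constraint:
  C1: 26 − 26 = 0  (binding)
  C2: 10 − 10 = 0  (binding)
  C3: 57 − 50 = 7  (slack)

Optimal: u = 6, v = 4
Binding: C1, C2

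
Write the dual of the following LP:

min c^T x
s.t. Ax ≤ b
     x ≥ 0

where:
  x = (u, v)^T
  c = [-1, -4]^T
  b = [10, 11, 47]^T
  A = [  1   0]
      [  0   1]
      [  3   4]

Primal min cᵀx s.t. Ax ≤ b, x ≥ 0  →  Dual max −bᵀy s.t. Aᵀy ≥ −c, y ≥ 0.

Maximize: z = -10y1 - 11y2 - 47y3

Subject to:
  y1 + 3y3 ≥ 1
  y2 + 4y3 ≥ 4
  y1, y2, y3 ≥ 0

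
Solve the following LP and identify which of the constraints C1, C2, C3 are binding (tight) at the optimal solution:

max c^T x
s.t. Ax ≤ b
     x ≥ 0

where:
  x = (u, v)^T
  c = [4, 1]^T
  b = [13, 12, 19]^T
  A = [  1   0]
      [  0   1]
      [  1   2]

At u = 13, v = 3, compute slack b - a·x for each constraint:
  C1: 13 − 13 = 0  (binding)
  C2: 12 − 3 = 9  (slack)
  C3: 19 − 19 = 0  (binding)

Optimal: u = 13, v = 3
Binding: C1, C3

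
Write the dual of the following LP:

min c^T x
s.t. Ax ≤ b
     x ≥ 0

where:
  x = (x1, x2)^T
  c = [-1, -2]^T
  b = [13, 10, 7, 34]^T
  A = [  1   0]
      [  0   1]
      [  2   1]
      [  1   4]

Primal min cᵀx s.t. Ax ≤ b, x ≥ 0  →  Dual max −bᵀy s.t. Aᵀy ≥ −c, y ≥ 0.

Maximize: z = -13y1 - 10y2 - 7y3 - 34y4

Subject to:
  y1 + 2y3 + y4 ≥ 1
  y2 + y3 + 4y4 ≥ 2
  y1, y2, y3, y4 ≥ 0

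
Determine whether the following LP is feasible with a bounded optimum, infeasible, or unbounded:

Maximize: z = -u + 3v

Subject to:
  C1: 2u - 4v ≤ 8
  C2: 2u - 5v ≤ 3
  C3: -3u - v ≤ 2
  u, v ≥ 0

Unbounded (objective can increase without bound)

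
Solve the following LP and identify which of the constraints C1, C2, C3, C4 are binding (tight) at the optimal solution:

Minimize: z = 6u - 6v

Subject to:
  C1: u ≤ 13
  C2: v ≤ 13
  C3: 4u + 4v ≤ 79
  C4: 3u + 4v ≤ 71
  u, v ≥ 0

At u = 0, v = 13, compute slack b - a·x for each constraint:
  C1: 13 − 0 = 13  (slack)
  C2: 13 − 13 = 0  (binding)
  C3: 79 − 52 = 27  (slack)
  C4: 71 − 52 = 19  (slack)

Optimal: u = 0, v = 13
Binding: C2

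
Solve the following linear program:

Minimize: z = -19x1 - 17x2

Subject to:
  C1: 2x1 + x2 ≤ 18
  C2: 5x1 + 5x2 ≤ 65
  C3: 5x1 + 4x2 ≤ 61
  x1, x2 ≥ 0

Evaluate the objective at each vertex of the feasible region:
  z(0, 0) = 0
  z(9, 0) = -171
  z(5, 8) = -231  ←
  z(0, 13) = -221
The minimum is at x1 = 5, x2 = 8.

x1 = 5, x2 = 8, z = -231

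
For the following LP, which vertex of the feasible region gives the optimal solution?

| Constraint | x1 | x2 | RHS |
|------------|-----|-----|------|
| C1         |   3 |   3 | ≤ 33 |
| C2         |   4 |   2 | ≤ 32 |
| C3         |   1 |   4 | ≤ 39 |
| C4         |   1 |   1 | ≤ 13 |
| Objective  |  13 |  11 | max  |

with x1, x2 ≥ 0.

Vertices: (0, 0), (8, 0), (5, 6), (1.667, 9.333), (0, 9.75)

Evaluate the objective at each vertex of the feasible region:
  z(0, 0) = 0
  z(8, 0) = 104
  z(5, 6) = 131  ←
  z(1.667, 9.333) = 124.3
  z(0, 9.75) = 107.2
The maximum is at x1 = 5, x2 = 6.

(5, 6)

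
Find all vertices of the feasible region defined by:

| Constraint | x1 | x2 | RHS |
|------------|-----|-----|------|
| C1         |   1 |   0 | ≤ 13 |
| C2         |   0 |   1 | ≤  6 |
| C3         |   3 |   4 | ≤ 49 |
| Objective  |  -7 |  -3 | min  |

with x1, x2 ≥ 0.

(0, 0), (13, 0), (13, 2.5), (8.333, 6), (0, 6)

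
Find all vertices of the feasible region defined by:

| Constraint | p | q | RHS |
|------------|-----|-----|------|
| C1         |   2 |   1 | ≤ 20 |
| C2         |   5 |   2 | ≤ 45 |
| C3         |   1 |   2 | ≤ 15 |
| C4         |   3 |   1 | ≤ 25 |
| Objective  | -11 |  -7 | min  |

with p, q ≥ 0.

(0, 0), (8.333, 0), (7, 4), (0, 7.5)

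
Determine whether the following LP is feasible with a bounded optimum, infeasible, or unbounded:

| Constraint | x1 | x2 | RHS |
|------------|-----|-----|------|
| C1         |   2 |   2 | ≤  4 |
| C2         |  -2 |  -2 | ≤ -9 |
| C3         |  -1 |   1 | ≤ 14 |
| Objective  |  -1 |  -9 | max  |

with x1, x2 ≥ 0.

Infeasible (no feasible solution exists)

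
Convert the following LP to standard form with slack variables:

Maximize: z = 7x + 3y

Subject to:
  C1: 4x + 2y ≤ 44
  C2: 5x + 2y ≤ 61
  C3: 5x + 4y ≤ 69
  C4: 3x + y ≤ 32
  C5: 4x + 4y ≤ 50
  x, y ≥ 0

max z = 7x + 3y

s.t.
  4x + 2y + s1 = 44
  5x + 2y + s2 = 61
  5x + 4y + s3 = 69
  3x + y + s4 = 32
  4x + 4y + s5 = 50
  x, y, s1, s2, s3, s4, s5 ≥ 0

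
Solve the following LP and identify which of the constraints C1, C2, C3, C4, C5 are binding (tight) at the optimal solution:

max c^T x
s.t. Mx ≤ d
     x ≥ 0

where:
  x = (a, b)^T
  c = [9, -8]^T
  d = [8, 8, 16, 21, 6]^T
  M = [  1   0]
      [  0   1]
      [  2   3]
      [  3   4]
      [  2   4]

At a = 3, b = 0, compute slack b - a·x for each constraint:
  C1: 8 − 3 = 5  (slack)
  C2: 8 − 0 = 8  (slack)
  C3: 16 − 6 = 10  (slack)
  C4: 21 − 9 = 12  (slack)
  C5: 6 − 6 = 0  (binding)

Optimal: a = 3, b = 0
Binding: C5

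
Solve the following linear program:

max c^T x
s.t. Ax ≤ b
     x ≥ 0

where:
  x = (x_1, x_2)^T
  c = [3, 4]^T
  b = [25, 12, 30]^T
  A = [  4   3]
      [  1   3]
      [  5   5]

Evaluate the objective at each vertex of the feasible region:
  z(0, 0) = 0
  z(6, 0) = 18
  z(3, 3) = 21  ←
  z(0, 4) = 16
The maximum is at x_1 = 3, x_2 = 3.

x_1 = 3, x_2 = 3, z = 21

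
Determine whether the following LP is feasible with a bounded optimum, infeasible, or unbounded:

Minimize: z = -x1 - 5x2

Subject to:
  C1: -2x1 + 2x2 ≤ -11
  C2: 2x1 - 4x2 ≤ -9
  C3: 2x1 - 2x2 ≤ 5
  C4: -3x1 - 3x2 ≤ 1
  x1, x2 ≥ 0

Infeasible (no feasible solution exists)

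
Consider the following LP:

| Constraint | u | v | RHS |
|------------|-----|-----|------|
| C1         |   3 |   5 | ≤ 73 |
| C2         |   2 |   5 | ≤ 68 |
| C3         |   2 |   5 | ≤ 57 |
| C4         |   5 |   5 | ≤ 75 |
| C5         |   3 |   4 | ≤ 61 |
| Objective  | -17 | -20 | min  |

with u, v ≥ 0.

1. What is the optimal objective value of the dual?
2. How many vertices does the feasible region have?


1. -282
2. 4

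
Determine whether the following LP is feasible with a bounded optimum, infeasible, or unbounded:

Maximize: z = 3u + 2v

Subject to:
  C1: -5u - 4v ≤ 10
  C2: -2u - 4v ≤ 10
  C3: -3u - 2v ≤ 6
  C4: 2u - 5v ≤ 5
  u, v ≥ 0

Unbounded (objective can increase without bound)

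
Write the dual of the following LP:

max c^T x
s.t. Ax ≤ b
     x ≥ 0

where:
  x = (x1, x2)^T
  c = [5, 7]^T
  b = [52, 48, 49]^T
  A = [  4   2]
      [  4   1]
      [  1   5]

Primal max cᵀx s.t. Ax ≤ b, x ≥ 0  →  Dual min bᵀy s.t. Aᵀy ≥ c, y ≥ 0.

Minimize: z = 52y1 + 48y2 + 49y3

Subject to:
  4y1 + 4y2 + y3 ≥ 5
  2y1 + y2 + 5y3 ≥ 7
  y1, y2, y3 ≥ 0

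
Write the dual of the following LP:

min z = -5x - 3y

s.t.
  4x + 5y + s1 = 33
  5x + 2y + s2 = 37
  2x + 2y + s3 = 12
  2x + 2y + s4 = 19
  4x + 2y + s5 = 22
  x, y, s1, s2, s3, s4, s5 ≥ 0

Primal min cᵀx s.t. Ax ≤ b, x ≥ 0  →  Dual max −bᵀy s.t. Aᵀy ≥ −c, y ≥ 0.

Maximize: z = -33y1 - 37y2 - 12y3 - 19y4 - 22y5

Subject to:
  4y1 + 5y2 + 2y3 + 2y4 + 4y5 ≥ 5
  5y1 + 2y2 + 2y3 + 2y4 + 2y5 ≥ 3
  y1, y2, y3, y4, y5 ≥ 0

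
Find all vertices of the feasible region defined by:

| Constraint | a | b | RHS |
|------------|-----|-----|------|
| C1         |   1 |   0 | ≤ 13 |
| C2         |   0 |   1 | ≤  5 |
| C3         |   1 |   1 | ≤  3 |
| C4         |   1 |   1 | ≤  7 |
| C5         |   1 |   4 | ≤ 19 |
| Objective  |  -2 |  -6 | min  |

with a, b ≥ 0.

(0, 0), (3, 0), (0, 3)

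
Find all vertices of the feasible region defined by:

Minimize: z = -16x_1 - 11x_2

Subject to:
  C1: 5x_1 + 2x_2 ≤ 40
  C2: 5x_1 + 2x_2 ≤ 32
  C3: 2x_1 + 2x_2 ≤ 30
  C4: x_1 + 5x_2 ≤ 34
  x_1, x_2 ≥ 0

(0, 0), (6.4, 0), (4, 6), (0, 6.8)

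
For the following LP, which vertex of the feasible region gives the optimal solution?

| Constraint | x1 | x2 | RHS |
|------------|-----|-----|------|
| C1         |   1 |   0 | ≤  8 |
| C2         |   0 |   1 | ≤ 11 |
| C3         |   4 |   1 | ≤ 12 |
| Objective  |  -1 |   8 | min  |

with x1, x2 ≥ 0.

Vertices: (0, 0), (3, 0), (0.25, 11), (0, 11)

Evaluate the objective at each vertex of the feasible region:
  z(0, 0) = 0
  z(3, 0) = -3  ←
  z(0.25, 11) = 87.75
  z(0, 11) = 88
The minimum is at x1 = 3, x2 = 0.

(3, 0)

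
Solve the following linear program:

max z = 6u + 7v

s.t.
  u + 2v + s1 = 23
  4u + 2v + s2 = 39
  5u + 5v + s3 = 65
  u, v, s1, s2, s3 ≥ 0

Evaluate the objective at each vertex of the feasible region:
  z(0, 0) = 0
  z(9.75, 0) = 58.5
  z(6.5, 6.5) = 84.5
  z(3, 10) = 88  ←
  z(0, 11.5) = 80.5
The maximum is at u = 3, v = 10.

u = 3, v = 10, z = 88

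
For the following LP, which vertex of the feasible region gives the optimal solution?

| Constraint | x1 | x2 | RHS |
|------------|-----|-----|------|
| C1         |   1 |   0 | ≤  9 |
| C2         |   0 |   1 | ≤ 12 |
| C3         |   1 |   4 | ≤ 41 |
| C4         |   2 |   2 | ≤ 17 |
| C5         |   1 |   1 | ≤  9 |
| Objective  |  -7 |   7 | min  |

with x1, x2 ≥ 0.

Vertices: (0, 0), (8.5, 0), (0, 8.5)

Evaluate the objective at each vertex of the feasible region:
  z(0, 0) = 0
  z(8.5, 0) = -59.5  ←
  z(0, 8.5) = 59.5
The minimum is at x1 = 8.5, x2 = 0.

(8.5, 0)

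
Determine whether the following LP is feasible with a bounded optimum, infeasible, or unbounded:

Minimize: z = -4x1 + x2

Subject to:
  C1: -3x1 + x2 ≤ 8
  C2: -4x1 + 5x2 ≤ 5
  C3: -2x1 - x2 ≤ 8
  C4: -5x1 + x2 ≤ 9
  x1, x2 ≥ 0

Unbounded (objective can decrease without bound)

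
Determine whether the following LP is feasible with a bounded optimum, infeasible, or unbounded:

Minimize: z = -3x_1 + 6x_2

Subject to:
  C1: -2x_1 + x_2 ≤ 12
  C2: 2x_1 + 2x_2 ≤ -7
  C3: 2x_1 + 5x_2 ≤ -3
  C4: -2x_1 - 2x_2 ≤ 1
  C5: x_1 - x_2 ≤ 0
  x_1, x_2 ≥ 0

Infeasible (no feasible solution exists)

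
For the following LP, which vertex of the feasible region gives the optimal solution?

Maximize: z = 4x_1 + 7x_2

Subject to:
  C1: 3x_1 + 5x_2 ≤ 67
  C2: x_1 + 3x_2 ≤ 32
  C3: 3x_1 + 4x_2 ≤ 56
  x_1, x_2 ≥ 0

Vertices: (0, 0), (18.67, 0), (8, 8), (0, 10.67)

Evaluate the objective at each vertex of the feasible region:
  z(0, 0) = 0
  z(18.67, 0) = 74.67
  z(8, 8) = 88  ←
  z(0, 10.67) = 74.67
The maximum is at x_1 = 8, x_2 = 8.

(8, 8)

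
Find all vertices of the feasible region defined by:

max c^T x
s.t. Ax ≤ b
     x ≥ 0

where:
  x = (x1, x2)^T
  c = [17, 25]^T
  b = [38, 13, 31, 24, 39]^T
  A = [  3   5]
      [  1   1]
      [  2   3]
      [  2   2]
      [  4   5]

(0, 0), (9.75, 0), (1, 7), (0, 7.6)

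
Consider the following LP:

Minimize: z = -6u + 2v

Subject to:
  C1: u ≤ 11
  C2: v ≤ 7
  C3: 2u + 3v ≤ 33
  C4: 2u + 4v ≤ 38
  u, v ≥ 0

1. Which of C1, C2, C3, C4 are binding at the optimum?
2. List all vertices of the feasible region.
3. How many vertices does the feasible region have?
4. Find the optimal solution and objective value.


1. C1
2. (0, 0), (11, 0), (11, 3.667), (9, 5), (5, 7), (0, 7)
3. 6
4. u = 11, v = 0, z = -66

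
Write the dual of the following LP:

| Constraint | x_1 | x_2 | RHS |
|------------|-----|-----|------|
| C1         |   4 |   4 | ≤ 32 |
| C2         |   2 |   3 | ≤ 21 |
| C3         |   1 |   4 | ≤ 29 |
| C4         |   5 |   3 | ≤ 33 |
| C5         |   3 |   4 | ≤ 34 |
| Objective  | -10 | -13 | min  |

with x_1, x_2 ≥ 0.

Primal min cᵀx s.t. Ax ≤ b, x ≥ 0  →  Dual max −bᵀy s.t. Aᵀy ≥ −c, y ≥ 0.

Maximize: z = -32y1 - 21y2 - 29y3 - 33y4 - 34y5

Subject to:
  4y1 + 2y2 + y3 + 5y4 + 3y5 ≥ 10
  4y1 + 3y2 + 4y3 + 3y4 + 4y5 ≥ 13
  y1, y2, y3, y4, y5 ≥ 0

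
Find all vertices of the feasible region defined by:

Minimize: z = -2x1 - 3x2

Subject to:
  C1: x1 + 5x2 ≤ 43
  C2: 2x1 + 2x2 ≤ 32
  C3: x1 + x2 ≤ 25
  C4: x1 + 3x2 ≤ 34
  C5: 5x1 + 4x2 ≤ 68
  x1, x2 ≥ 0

(0, 0), (13.6, 0), (8, 7), (0, 8.6)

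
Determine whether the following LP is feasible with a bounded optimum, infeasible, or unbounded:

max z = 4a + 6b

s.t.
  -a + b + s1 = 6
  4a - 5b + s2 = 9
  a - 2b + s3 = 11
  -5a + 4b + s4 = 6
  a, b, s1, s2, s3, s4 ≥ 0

Unbounded (objective can increase without bound)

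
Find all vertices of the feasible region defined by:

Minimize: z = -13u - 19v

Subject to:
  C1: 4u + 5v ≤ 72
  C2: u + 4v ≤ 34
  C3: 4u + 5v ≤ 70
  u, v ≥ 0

(0, 0), (17.5, 0), (10, 6), (0, 8.5)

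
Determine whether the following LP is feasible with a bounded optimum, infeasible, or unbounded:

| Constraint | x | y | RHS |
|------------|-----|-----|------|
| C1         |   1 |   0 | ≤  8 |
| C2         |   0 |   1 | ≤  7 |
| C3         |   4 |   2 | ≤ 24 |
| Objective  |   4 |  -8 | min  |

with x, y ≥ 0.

Feasible with a bounded optimal solution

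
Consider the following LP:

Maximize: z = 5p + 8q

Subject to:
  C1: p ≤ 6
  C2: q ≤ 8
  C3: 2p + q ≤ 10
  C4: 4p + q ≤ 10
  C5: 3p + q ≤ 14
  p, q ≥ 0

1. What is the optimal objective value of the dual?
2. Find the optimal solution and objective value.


1. 66.5
2. p = 0.5, q = 8, z = 66.5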